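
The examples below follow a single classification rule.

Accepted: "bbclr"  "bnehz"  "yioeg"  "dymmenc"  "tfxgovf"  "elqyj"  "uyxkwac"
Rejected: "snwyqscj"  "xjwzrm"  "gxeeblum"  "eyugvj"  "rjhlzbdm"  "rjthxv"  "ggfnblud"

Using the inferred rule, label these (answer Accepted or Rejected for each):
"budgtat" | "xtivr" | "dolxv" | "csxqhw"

Accepted, Accepted, Accepted, Rejected

Checking candidate rules against both groups, what survives is: odd length.
Accepted: "budgtat", since length 7.
Accepted: "xtivr", since length 5.
Accepted: "dolxv", since length 5.
Rejected: "csxqhw", since length 6.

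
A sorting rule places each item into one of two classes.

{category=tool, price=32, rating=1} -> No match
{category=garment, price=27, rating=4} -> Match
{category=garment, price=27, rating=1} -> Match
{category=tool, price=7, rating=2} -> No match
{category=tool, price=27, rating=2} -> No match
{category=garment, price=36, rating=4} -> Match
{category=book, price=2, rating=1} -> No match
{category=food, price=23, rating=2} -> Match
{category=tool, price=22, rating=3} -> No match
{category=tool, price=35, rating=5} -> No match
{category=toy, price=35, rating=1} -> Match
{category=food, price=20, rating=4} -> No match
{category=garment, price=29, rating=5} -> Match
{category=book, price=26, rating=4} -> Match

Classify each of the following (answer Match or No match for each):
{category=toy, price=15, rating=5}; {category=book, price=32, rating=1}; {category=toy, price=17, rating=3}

'Match' ⟺ category is not tool AND price ≥ 22.
{category=toy, price=15, rating=5}: No match (category is toy, price = 15). {category=book, price=32, rating=1}: Match (category is book, price = 32). {category=toy, price=17, rating=3}: No match (category is toy, price = 17).

No match, Match, No match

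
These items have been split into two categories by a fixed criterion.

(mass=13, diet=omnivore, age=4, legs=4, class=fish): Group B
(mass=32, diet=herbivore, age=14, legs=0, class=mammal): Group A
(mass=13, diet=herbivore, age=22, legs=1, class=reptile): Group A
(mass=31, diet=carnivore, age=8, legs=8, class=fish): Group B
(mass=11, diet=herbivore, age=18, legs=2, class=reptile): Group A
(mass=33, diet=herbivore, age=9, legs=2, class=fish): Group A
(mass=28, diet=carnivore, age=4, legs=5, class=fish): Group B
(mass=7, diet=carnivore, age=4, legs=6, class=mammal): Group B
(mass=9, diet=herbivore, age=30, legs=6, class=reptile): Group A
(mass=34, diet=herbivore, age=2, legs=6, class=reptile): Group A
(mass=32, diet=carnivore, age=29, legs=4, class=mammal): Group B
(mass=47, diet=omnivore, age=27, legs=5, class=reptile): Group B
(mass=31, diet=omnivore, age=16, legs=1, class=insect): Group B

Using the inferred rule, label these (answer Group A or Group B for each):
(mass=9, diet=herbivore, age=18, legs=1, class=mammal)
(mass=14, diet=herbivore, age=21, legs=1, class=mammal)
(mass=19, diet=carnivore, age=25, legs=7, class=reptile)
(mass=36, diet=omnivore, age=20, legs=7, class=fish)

Group A, Group A, Group B, Group B

Comparing the two groups points to one rule — diet is herbivore.
(mass=9, diet=herbivore, age=18, legs=1, class=mammal): diet is herbivore, fits → Group A.
(mass=14, diet=herbivore, age=21, legs=1, class=mammal): diet is herbivore, fits → Group A.
(mass=19, diet=carnivore, age=25, legs=7, class=reptile): diet is carnivore, does not satisfy this → Group B.
(mass=36, diet=omnivore, age=20, legs=7, class=fish): diet is omnivore, does not satisfy this → Group B.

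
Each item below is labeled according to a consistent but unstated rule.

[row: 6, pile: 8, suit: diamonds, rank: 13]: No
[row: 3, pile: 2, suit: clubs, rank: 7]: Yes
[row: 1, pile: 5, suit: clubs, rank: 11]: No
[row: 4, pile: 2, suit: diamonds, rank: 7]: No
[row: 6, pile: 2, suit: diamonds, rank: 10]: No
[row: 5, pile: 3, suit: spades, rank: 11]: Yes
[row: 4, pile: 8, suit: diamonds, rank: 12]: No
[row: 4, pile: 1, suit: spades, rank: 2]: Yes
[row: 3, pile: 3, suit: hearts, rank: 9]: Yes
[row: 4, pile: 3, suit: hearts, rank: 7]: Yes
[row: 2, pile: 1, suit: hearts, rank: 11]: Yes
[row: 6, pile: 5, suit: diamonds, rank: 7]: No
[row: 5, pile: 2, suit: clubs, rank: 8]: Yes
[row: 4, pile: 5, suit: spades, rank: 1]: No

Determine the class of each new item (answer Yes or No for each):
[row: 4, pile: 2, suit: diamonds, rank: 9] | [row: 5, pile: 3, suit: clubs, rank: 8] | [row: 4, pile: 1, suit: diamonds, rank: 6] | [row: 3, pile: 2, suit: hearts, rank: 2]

No, Yes, No, Yes

'Yes' ⟺ suit is not diamonds AND pile ≤ 3.
[row: 4, pile: 2, suit: diamonds, rank: 9] — suit is diamonds, pile = 2, hence No. [row: 5, pile: 3, suit: clubs, rank: 8] — suit is clubs, pile = 3, hence Yes. [row: 4, pile: 1, suit: diamonds, rank: 6] — suit is diamonds, pile = 1, hence No. [row: 3, pile: 2, suit: hearts, rank: 2] — suit is hearts, pile = 2, hence Yes.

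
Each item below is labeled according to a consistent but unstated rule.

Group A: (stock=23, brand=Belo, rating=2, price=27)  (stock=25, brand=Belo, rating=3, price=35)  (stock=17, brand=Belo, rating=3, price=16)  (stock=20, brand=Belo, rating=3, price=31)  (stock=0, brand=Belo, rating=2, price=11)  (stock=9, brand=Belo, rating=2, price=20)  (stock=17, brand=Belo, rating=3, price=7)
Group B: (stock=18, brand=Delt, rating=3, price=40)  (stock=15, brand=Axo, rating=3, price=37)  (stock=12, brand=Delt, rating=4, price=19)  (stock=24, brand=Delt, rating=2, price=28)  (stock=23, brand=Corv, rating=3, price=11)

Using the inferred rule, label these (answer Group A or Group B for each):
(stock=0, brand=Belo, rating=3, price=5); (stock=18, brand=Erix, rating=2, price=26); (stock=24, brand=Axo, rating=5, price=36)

Group A, Group B, Group B

The pattern is that an item is 'Group A' exactly when: brand is Belo.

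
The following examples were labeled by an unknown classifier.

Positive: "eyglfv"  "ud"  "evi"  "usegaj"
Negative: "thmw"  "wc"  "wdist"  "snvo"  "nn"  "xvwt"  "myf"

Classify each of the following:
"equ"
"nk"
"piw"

Positive, Negative, Negative

The rule appears to be: starts with a vowel.
"equ" — starts with 'e', hence Positive. "nk" — starts with 'n', hence Negative. "piw" — starts with 'p', hence Negative.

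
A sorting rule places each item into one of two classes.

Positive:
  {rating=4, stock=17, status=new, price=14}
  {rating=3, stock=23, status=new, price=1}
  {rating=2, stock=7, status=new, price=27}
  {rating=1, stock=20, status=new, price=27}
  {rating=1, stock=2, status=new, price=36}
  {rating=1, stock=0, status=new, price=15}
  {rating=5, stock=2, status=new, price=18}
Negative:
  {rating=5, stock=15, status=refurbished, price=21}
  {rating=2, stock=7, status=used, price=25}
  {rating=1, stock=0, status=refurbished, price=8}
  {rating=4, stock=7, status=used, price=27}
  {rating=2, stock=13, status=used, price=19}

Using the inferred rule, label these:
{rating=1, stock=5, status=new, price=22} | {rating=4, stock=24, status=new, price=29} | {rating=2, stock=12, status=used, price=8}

The common property of the 'Positive' items is: status is new. No 'Negative' item has it.

Positive, Positive, Negative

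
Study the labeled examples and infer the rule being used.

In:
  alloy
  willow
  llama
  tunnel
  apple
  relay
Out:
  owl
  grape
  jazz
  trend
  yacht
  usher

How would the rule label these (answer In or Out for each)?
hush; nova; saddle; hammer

The classifier is using: length ≥ 4 AND contains 'l'.
hush — length 4, no 'l', hence Out.
nova — length 4, no 'l', hence Out.
saddle — length 6, has 'l', hence In.
hammer — length 6, no 'l', hence Out.

Out, Out, In, Out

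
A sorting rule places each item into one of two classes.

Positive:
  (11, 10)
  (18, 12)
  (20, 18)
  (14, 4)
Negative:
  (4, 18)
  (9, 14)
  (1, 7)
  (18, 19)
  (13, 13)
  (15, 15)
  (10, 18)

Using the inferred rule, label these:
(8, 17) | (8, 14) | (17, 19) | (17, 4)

Negative, Negative, Negative, Positive

'Positive' ⟺ first > second.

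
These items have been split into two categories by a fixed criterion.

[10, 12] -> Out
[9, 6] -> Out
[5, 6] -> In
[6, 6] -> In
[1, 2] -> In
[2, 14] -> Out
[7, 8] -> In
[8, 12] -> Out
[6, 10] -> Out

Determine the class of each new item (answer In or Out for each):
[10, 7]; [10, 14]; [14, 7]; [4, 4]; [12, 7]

'In' ⟺ max ≤ 8.
Out: [10, 7], since max 10. Out: [10, 14], since max 14. Out: [14, 7], since max 14. In: [4, 4], since max 4. Out: [12, 7], since max 12.

Out, Out, Out, In, Out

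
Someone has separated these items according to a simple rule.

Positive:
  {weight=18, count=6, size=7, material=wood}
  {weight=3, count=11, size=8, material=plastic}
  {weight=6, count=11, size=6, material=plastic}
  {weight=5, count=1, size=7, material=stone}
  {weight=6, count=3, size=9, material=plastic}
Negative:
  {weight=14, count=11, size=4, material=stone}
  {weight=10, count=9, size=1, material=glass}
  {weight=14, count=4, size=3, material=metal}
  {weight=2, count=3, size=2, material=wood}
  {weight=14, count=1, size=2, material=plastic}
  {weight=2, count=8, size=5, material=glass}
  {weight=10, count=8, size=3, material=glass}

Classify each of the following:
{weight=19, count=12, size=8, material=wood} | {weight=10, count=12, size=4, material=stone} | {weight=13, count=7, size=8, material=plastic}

Positive, Negative, Positive

The rule appears to be: size ≥ 6.
{weight=19, count=12, size=8, material=wood} — size = 8, hence Positive.
{weight=10, count=12, size=4, material=stone} — size = 4, hence Negative.
{weight=13, count=7, size=8, material=plastic} — size = 8, hence Positive.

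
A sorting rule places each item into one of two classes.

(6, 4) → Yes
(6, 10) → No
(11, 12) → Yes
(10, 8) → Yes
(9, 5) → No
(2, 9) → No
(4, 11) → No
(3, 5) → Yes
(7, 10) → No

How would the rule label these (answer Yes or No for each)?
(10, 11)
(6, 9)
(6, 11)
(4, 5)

All 'Yes' examples share one property — |first − second| ≤ 2 — and every 'No' example lacks it.
(10, 11): |10−11| = 1 — qualifies, so Yes.
(6, 9): |6−9| = 3 — does not satisfy this, so No.
(6, 11): |6−11| = 5 — does not satisfy this, so No.
(4, 5): |4−5| = 1 — qualifies, so Yes.

Yes, No, No, Yes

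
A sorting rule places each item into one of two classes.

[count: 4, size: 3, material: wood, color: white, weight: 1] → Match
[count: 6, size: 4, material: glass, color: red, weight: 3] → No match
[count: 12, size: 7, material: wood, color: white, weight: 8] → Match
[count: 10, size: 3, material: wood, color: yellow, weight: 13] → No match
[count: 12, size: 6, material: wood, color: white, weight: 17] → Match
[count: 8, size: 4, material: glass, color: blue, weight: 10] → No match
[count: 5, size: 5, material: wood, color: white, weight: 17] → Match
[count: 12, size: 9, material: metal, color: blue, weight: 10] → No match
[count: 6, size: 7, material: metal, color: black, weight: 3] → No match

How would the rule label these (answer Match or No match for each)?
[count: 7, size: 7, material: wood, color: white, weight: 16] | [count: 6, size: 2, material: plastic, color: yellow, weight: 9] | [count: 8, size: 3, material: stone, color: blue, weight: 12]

Match, No match, No match

A rule that fits every label: color is white — true of each 'Match' example, false of each 'No match' one.
[count: 7, size: 7, material: wood, color: white, weight: 16] — color is white, hence Match. [count: 6, size: 2, material: plastic, color: yellow, weight: 9] — color is yellow, hence No match. [count: 8, size: 3, material: stone, color: blue, weight: 12] — color is blue, hence No match.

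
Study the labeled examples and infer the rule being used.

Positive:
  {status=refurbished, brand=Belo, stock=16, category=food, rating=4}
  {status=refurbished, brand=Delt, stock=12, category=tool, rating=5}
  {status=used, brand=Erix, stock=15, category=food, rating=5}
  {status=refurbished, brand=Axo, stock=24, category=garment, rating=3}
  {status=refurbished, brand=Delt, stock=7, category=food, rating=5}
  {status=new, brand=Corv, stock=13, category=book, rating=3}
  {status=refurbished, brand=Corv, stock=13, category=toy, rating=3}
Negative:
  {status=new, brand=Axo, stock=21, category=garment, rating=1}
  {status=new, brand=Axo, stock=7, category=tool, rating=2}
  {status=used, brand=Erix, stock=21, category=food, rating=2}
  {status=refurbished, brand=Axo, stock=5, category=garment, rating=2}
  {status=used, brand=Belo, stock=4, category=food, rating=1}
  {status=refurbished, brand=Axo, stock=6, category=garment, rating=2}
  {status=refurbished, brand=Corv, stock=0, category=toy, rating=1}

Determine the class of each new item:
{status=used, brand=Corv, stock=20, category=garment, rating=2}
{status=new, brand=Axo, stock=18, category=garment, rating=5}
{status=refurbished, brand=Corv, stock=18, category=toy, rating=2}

One predicate separates the groups cleanly: rating ≥ 3.
{status=used, brand=Corv, stock=20, category=garment, rating=2} — rating = 2, hence Negative. {status=new, brand=Axo, stock=18, category=garment, rating=5} — rating = 5, hence Positive. {status=refurbished, brand=Corv, stock=18, category=toy, rating=2} — rating = 2, hence Negative.

Negative, Positive, Negative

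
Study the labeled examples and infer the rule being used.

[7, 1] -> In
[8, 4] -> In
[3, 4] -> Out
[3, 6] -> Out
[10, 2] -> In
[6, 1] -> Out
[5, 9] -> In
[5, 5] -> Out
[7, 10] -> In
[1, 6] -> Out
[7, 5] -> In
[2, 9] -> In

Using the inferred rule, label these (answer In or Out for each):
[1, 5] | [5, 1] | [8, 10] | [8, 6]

Out, Out, In, In

One predicate separates the groups cleanly: max ≥ 7.
[1, 5]: max 5, lacks this property → Out.
[5, 1]: max 5, lacks this property → Out.
[8, 10]: max 10, matches → In.
[8, 6]: max 8, matches → In.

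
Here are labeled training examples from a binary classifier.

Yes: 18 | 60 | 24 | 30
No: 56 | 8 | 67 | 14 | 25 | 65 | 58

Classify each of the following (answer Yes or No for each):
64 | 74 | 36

All 'Yes' examples share one property — multiple of 3 — and every 'No' example lacks it.

No, No, Yes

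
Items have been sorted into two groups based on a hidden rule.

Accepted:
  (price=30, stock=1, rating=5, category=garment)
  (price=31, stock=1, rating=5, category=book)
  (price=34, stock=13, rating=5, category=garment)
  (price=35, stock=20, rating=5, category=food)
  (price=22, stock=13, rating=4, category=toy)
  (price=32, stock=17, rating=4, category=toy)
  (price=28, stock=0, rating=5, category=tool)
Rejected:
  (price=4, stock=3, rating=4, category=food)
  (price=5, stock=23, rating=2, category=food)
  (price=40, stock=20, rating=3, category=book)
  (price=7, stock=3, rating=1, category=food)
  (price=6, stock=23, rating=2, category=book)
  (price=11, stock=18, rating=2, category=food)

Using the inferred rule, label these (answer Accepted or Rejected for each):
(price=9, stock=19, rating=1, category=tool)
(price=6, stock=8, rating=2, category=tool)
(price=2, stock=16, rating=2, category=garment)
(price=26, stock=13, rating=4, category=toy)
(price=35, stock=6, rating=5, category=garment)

Every 'Accepted' example satisfies: price ≥ 5 AND rating ≥ 4. None of the 'Rejected' examples do.

Rejected, Rejected, Rejected, Accepted, Accepted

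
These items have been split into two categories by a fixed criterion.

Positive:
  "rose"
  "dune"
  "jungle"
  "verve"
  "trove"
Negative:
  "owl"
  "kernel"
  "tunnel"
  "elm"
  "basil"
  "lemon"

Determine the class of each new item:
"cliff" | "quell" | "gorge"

Negative, Negative, Positive

The common property of the 'Positive' items is: ends with 'e'. No 'Negative' item has it.
Negative: "cliff", since ends with 'f'. Negative: "quell", since ends with 'l'. Positive: "gorge", since ends with 'e'.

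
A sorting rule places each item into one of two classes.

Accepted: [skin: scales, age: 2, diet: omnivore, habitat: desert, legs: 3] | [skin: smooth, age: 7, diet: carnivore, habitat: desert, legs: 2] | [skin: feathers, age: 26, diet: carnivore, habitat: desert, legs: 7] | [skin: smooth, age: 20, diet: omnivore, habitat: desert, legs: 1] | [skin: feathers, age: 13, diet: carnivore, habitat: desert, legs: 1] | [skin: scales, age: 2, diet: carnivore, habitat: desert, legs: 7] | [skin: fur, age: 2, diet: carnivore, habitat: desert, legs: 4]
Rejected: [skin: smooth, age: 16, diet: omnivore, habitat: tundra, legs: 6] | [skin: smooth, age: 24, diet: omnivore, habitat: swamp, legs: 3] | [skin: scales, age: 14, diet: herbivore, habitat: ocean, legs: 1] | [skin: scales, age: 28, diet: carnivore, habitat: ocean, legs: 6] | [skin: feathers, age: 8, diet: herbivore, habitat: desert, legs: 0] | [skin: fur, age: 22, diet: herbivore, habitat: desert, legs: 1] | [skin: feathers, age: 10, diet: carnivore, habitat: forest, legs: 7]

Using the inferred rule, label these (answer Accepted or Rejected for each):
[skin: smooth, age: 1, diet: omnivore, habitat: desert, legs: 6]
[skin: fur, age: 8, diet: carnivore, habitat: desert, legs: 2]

Accepted, Accepted

The pattern is that an item is 'Accepted' exactly when: diet is not herbivore AND habitat is desert.
[skin: smooth, age: 1, diet: omnivore, habitat: desert, legs: 6] — diet is omnivore, habitat is desert, hence Accepted. [skin: fur, age: 8, diet: carnivore, habitat: desert, legs: 2] — diet is carnivore, habitat is desert, hence Accepted.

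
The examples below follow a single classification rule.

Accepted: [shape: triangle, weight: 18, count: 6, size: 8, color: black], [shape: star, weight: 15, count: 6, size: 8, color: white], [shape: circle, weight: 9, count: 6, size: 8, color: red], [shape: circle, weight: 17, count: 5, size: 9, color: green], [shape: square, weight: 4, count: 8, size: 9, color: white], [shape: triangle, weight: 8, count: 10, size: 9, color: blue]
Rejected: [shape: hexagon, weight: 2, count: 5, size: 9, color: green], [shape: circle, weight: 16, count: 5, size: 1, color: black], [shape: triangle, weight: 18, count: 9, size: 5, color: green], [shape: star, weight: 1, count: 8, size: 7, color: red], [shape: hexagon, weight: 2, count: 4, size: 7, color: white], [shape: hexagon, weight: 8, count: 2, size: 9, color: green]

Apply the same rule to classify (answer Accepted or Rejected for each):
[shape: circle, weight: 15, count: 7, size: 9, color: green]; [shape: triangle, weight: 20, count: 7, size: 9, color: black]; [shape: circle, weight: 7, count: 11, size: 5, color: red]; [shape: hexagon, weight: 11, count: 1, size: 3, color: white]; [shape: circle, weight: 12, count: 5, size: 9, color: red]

Accepted, Accepted, Rejected, Rejected, Accepted

Every 'Accepted' example satisfies: shape is not hexagon AND size ≥ 8. None of the 'Rejected' examples do.
[shape: circle, weight: 15, count: 7, size: 9, color: green] → shape is circle, size = 9 → Accepted. [shape: triangle, weight: 20, count: 7, size: 9, color: black] → shape is triangle, size = 9 → Accepted. [shape: circle, weight: 7, count: 11, size: 5, color: red] → shape is circle, size = 5 → Rejected. [shape: hexagon, weight: 11, count: 1, size: 3, color: white] → shape is hexagon, size = 3 → Rejected. [shape: circle, weight: 12, count: 5, size: 9, color: red] → shape is circle, size = 9 → Accepted.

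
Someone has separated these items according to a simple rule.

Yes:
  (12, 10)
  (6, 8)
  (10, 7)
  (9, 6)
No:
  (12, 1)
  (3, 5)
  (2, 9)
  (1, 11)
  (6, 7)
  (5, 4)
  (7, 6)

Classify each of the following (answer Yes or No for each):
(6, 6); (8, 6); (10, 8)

No, Yes, Yes

'Yes' ⟺ sum ≥ 14.
(6, 6) → 6+6 = 12 → No.
(8, 6) → 8+6 = 14 → Yes.
(10, 8) → 10+8 = 18 → Yes.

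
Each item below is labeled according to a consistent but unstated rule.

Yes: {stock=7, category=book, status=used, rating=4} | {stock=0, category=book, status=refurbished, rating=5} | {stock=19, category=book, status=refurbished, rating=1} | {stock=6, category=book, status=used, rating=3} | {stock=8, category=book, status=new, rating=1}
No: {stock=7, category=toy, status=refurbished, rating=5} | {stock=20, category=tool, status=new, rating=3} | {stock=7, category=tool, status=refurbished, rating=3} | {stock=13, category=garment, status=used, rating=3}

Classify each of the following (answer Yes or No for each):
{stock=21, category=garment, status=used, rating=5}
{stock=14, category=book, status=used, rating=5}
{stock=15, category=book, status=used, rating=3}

Looking at the examples, the only property every 'Yes' case has and every 'No' case lacks is: category is book.
{stock=21, category=garment, status=used, rating=5} → category is garment → No.
{stock=14, category=book, status=used, rating=5} → category is book → Yes.
{stock=15, category=book, status=used, rating=3} → category is book → Yes.

No, Yes, Yes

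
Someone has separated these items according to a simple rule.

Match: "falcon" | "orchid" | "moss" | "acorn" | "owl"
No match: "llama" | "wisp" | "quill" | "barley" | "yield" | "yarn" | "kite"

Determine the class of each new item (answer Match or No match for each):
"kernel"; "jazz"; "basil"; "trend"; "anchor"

One predicate separates the groups cleanly: contains 'o'.
"kernel": No match (no 'o'). "jazz": No match (no 'o'). "basil": No match (no 'o'). "trend": No match (no 'o'). "anchor": Match (has 'o').

No match, No match, No match, No match, Match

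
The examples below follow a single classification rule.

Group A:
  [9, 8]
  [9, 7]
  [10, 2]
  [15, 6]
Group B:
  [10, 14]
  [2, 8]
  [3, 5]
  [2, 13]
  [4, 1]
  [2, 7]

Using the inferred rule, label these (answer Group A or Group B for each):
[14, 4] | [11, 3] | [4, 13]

All 'Group A' examples share one property — first > second AND sum ≥ 8 — and every 'Group B' example lacks it.

Group A, Group A, Group B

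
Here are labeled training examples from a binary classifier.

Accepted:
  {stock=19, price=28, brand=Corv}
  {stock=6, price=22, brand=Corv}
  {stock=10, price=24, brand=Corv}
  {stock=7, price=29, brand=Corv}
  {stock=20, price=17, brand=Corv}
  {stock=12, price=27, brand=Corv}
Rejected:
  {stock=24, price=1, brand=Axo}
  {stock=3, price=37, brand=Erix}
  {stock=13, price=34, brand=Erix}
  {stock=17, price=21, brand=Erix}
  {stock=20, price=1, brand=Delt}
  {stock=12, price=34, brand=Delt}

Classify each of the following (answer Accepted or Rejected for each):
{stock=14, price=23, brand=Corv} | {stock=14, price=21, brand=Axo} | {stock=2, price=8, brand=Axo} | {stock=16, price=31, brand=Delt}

All 'Accepted' examples share one property — brand is Corv — and every 'Rejected' example lacks it.
{stock=14, price=23, brand=Corv}: brand is Corv — matches, so Accepted. {stock=14, price=21, brand=Axo}: brand is Axo — fails the rule, so Rejected. {stock=2, price=8, brand=Axo}: brand is Axo — fails the rule, so Rejected. {stock=16, price=31, brand=Delt}: brand is Delt — fails the rule, so Rejected.

Accepted, Rejected, Rejected, Rejected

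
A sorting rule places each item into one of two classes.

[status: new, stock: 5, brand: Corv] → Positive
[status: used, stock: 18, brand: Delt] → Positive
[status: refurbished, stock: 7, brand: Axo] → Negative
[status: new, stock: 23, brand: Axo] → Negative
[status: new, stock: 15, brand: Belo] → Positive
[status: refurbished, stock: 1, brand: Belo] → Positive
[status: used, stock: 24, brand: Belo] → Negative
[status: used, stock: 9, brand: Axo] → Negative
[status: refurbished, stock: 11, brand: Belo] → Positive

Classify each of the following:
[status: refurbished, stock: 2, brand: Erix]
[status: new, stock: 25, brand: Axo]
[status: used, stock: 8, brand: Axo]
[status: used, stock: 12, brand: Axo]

The common property of the 'Positive' items is: brand is not Axo AND stock ≤ 18. No 'Negative' item has it.
[status: refurbished, stock: 2, brand: Erix]: brand is Erix, stock = 2 — qualifies, so Positive. [status: new, stock: 25, brand: Axo]: brand is Axo, stock = 25 — does not pass, so Negative. [status: used, stock: 8, brand: Axo]: brand is Axo, stock = 8 — does not pass, so Negative. [status: used, stock: 12, brand: Axo]: brand is Axo, stock = 12 — does not pass, so Negative.

Positive, Negative, Negative, Negative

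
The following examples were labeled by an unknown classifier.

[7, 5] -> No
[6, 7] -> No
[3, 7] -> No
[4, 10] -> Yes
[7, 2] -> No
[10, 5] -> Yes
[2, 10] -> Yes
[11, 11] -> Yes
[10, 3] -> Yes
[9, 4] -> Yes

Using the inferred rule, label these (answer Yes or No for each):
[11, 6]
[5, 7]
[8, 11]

Yes, No, Yes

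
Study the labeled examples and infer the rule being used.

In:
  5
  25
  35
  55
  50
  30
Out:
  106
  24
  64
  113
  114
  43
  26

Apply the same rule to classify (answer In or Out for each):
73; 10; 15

The pattern is that an item is 'In' exactly when: multiple of 5.
73: 73 = 5·14 + 3, does not fit → Out. 10: 10 = 5·2, meets the rule → In. 15: 15 = 5·3, meets the rule → In.

Out, In, In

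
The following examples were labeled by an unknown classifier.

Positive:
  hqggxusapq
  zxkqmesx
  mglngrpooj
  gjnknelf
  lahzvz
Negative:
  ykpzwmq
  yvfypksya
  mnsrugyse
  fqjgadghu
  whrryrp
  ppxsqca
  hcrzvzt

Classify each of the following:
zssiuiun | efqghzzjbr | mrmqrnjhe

Rule: even length. This holds for each 'Positive' example and fails for each 'Negative' one.
zssiuiun: length 8, matches → Positive.
efqghzzjbr: length 10, matches → Positive.
mrmqrnjhe: length 9, doesn't match → Negative.

Positive, Positive, Negative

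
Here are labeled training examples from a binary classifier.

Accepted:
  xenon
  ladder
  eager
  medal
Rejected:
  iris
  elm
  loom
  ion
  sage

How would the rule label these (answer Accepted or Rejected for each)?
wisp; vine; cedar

The simplest hypothesis consistent with all the labels is: length ≥ 5.
wisp: length 4 — fails the rule, so Rejected.
vine: length 4 — fails the rule, so Rejected.
cedar: length 5 — qualifies, so Accepted.

Rejected, Rejected, Accepted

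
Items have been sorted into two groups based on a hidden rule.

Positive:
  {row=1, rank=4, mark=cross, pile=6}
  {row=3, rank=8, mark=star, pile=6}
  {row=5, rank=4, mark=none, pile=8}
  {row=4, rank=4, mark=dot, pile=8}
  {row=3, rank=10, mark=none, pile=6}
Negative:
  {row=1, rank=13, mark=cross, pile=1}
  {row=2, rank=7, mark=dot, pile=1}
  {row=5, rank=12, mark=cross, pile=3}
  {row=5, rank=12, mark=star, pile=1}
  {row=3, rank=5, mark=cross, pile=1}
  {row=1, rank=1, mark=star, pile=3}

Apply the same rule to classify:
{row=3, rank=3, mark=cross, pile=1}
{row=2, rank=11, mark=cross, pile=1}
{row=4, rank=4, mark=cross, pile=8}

Negative, Negative, Positive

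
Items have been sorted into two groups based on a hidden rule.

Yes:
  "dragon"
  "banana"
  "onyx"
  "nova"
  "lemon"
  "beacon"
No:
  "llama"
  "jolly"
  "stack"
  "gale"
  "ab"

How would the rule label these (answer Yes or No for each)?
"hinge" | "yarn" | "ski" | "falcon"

Yes, Yes, No, Yes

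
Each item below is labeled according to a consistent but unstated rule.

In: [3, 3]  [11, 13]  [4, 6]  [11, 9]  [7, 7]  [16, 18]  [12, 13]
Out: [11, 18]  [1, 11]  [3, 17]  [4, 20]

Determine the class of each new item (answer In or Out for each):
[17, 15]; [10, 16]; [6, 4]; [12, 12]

In, Out, In, In

The pattern is that an item is 'In' exactly when: |first − second| ≤ 2.
[17, 15]: In (|17−15| = 2).
[10, 16]: Out (|10−16| = 6).
[6, 4]: In (|6−4| = 2).
[12, 12]: In (|12−12| = 0).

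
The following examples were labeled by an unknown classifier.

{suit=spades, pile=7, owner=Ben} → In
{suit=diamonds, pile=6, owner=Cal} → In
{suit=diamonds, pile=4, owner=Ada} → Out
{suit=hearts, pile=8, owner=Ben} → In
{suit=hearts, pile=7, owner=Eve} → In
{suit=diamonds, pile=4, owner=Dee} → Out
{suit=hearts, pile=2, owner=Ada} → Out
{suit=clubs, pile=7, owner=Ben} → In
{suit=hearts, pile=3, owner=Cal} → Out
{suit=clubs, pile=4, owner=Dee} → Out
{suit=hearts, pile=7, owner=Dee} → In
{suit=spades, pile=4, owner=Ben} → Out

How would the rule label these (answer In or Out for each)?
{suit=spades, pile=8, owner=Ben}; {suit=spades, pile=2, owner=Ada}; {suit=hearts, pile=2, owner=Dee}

In, Out, Out

One predicate separates the groups cleanly: pile ≥ 6.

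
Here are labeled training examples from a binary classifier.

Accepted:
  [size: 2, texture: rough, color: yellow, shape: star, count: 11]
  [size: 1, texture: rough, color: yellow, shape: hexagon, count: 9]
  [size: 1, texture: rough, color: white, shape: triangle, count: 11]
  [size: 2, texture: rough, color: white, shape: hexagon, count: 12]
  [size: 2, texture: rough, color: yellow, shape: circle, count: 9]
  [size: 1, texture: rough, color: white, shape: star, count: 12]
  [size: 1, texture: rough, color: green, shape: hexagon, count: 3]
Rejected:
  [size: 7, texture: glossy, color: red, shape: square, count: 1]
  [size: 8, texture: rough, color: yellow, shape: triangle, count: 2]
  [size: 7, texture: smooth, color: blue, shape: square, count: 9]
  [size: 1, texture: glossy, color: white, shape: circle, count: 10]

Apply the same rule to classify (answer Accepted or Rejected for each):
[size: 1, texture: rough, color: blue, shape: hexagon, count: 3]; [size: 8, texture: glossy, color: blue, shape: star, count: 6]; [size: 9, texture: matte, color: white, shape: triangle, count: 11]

Accepted, Rejected, Rejected

The classifier is using: texture is rough AND size ≤ 2.
Accepted: [size: 1, texture: rough, color: blue, shape: hexagon, count: 3], since texture is rough, size = 1.
Rejected: [size: 8, texture: glossy, color: blue, shape: star, count: 6], since texture is glossy, size = 8.
Rejected: [size: 9, texture: matte, color: white, shape: triangle, count: 11], since texture is matte, size = 9.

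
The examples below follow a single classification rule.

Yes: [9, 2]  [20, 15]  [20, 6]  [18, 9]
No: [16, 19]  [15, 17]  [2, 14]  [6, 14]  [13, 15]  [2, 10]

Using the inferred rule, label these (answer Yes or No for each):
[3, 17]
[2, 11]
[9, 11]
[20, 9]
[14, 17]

A rule that fits every label: first > second — true of each 'Yes' example, false of each 'No' one.
[3, 17]: No (3 < 17). [2, 11]: No (2 < 11). [9, 11]: No (9 < 11). [20, 9]: Yes (20 > 9). [14, 17]: No (14 < 17).

No, No, No, Yes, No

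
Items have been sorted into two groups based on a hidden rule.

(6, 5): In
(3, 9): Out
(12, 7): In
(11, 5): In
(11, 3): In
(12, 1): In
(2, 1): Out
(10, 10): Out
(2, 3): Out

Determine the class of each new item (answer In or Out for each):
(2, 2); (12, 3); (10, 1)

The distinguishing property — first > second AND sum ≥ 5 — holds for all the 'In' cases and none of the 'Out' cases.
(2, 2) — 2 = 2, 2+2 = 4, hence Out.
(12, 3) — 12 > 3, 12+3 = 15, hence In.
(10, 1) — 10 > 1, 10+1 = 11, hence In.

Out, In, In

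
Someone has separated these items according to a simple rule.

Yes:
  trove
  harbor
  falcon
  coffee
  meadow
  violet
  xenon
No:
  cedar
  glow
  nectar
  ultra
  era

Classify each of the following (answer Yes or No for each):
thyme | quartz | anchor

The common property of the 'Yes' items is: length ≥ 5 AND contains 'o'. No 'No' item has it.
thyme: length 5, no 'o' — does not satisfy this, so No.
quartz: length 6, no 'o' — does not satisfy this, so No.
anchor: length 6, has 'o' — satisfies this, so Yes.

No, No, Yes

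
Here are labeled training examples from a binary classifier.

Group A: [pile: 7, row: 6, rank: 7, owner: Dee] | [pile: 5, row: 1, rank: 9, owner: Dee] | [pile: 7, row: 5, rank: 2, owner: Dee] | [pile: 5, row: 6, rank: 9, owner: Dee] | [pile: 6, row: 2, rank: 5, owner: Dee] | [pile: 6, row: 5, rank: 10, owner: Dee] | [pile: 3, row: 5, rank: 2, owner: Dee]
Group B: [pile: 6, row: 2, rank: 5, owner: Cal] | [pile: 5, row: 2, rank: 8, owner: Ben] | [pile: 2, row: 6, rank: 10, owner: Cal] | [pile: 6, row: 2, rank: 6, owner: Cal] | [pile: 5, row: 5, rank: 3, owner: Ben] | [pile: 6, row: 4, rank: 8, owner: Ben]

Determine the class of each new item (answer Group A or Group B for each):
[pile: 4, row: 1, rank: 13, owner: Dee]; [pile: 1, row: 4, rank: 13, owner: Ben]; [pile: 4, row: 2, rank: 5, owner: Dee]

Group A, Group B, Group A

The classifier is using: owner is Dee.
[pile: 4, row: 1, rank: 13, owner: Dee]: owner is Dee — qualifies, so Group A.
[pile: 1, row: 4, rank: 13, owner: Ben]: owner is Ben — does not fit, so Group B.
[pile: 4, row: 2, rank: 5, owner: Dee]: owner is Dee — qualifies, so Group A.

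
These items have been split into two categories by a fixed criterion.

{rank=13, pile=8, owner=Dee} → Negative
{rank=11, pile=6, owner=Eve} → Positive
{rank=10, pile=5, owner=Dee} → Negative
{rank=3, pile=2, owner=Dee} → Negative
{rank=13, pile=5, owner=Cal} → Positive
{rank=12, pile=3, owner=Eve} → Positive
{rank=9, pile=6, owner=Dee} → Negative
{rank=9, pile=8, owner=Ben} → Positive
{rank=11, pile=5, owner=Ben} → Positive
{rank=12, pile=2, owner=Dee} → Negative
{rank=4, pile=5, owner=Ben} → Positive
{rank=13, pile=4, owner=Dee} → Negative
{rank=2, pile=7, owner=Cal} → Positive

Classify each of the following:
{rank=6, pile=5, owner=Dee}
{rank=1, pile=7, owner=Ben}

Negative, Positive

The classifier is using: owner is not Dee.
{rank=6, pile=5, owner=Dee} → owner is Dee → Negative. {rank=1, pile=7, owner=Ben} → owner is Ben → Positive.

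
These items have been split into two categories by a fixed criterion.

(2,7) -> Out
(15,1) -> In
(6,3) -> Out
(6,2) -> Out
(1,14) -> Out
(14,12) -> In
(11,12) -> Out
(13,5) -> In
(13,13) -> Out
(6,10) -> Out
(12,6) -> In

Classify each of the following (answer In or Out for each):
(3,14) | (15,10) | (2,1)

Out, In, Out

Every 'In' example satisfies: first > second AND sum ≥ 15. None of the 'Out' examples do.
(3,14): Out (3 < 14, 3+14 = 17).
(15,10): In (15 > 10, 15+10 = 25).
(2,1): Out (2 > 1, 2+1 = 3).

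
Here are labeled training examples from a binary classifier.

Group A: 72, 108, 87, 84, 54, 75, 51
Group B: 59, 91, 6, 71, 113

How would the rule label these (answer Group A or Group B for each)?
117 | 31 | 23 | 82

Group A, Group B, Group B, Group B

Rule: multiple of 3 AND at least 51. This holds for each 'Group A' example and fails for each 'Group B' one.
Group A: 117, since 117 = 3·39, 117 ≥ 51.
Group B: 31, since 31 = 3·10 + 1, 31 < 51.
Group B: 23, since 23 = 3·7 + 2, 23 < 51.
Group B: 82, since 82 = 3·27 + 1, 82 ≥ 51.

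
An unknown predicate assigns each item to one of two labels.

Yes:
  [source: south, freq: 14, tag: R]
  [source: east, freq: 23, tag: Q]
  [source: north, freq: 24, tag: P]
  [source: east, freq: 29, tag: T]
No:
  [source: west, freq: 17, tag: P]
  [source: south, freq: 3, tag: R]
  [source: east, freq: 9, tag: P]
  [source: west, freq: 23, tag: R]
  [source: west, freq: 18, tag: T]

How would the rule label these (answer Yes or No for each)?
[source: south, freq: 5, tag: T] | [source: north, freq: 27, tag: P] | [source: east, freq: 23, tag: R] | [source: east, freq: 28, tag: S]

A rule that fits every label: source is not west AND freq ≥ 14 — true of each 'Yes' example, false of each 'No' one.
[source: south, freq: 5, tag: T] → source is south, freq = 5 → No. [source: north, freq: 27, tag: P] → source is north, freq = 27 → Yes. [source: east, freq: 23, tag: R] → source is east, freq = 23 → Yes. [source: east, freq: 28, tag: S] → source is east, freq = 28 → Yes.

No, Yes, Yes, Yes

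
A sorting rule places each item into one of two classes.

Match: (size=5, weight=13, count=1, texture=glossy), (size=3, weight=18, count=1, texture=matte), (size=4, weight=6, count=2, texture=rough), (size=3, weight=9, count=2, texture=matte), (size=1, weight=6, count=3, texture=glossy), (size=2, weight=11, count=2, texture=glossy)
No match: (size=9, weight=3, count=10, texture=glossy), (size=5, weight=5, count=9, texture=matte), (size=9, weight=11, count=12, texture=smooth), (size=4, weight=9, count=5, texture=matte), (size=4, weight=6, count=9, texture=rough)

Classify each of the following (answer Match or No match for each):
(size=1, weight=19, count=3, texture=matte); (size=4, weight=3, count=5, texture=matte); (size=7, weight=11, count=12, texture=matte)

Match, No match, No match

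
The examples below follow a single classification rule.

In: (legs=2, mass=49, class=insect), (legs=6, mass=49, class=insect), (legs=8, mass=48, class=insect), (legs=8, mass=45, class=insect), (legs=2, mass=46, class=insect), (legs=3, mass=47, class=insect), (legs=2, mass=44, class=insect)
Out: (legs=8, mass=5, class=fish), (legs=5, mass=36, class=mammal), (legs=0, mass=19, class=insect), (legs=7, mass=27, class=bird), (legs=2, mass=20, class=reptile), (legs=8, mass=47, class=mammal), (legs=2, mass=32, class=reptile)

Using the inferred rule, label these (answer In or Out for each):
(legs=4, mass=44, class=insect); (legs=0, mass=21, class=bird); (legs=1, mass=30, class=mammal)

In, Out, Out

The distinguishing property — class is insect AND legs ≥ 2 — holds for all the 'In' cases and none of the 'Out' cases.
(legs=4, mass=44, class=insect) → class is insect, legs = 4 → In.
(legs=0, mass=21, class=bird) → class is bird, legs = 0 → Out.
(legs=1, mass=30, class=mammal) → class is mammal, legs = 1 → Out.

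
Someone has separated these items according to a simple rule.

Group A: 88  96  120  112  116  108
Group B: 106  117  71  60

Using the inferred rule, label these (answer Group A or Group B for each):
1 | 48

One predicate separates the groups cleanly: multiple of 4 AND at least 71.
1 — 1 = 4·0 + 1, 1 < 71, hence Group B.
48 — 48 = 4·12, 48 < 71, hence Group B.

Group B, Group B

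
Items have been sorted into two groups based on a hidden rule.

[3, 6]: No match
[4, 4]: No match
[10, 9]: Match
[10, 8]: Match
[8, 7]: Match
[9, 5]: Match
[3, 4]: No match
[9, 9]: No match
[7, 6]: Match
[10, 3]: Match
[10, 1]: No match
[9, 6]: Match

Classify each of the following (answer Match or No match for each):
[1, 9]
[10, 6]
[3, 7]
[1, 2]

One predicate separates the groups cleanly: first > second AND sum ≥ 13.
[1, 9] — 1 < 9, 1+9 = 10, hence No match. [10, 6] — 10 > 6, 10+6 = 16, hence Match. [3, 7] — 3 < 7, 3+7 = 10, hence No match. [1, 2] — 1 < 2, 1+2 = 3, hence No match.

No match, Match, No match, No match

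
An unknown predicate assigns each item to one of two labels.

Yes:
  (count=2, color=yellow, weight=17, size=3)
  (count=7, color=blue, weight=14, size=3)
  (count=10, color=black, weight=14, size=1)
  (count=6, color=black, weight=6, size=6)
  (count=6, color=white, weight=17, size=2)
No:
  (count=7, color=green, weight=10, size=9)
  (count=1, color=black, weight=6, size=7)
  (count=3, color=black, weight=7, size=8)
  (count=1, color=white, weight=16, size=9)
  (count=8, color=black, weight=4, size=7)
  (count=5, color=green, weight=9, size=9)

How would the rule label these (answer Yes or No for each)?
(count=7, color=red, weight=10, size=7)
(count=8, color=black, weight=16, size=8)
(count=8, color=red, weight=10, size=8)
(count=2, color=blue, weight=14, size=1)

No, No, No, Yes

Rule: size ≤ 6. This holds for each 'Yes' example and fails for each 'No' one.
(count=7, color=red, weight=10, size=7) — size = 7, hence No. (count=8, color=black, weight=16, size=8) — size = 8, hence No. (count=8, color=red, weight=10, size=8) — size = 8, hence No. (count=2, color=blue, weight=14, size=1) — size = 1, hence Yes.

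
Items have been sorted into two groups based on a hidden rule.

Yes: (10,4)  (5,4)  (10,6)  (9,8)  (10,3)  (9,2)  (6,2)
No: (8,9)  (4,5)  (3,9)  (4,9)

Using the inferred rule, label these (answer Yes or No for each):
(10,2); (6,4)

A rule that fits every label: first > second — true of each 'Yes' example, false of each 'No' one.
(10,2) → 10 > 2 → Yes. (6,4) → 6 > 4 → Yes.

Yes, Yes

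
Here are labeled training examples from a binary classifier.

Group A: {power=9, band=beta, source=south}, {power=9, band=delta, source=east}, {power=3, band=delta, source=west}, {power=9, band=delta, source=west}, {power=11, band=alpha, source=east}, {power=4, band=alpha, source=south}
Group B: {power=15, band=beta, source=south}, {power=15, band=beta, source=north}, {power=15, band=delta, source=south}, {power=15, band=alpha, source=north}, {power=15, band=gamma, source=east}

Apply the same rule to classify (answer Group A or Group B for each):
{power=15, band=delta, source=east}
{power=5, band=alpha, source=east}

Group B, Group A

The simplest hypothesis consistent with all the labels is: power ≤ 11.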